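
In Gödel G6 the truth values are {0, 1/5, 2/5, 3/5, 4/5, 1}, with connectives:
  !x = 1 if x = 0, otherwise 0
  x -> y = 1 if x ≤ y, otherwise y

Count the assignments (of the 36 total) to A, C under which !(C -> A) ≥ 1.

5

value 1: 5 assignments (counts)
value 0: 31 assignments
So 5 of the 36 assignments meet the threshold.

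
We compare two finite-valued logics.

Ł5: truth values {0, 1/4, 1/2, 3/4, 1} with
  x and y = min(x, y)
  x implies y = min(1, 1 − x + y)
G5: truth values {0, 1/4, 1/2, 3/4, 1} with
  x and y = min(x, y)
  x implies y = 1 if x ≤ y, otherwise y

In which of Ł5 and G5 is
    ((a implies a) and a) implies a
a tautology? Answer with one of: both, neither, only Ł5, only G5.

In Ł5: every assignment gives 1 — tautology.
In G5: every assignment gives 1 — tautology.

both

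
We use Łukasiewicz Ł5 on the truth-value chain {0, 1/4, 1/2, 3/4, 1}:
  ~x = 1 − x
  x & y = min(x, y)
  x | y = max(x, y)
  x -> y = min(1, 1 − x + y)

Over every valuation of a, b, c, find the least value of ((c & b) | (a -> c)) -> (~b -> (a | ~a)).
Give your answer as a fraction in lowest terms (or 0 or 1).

1/2

Take a = 1/2, b = 0, c = 1/2:
c & b = 1/2 & 0 = 0
a -> c = 1/2 -> 1/2 = 1
(c & b) | (a -> c) = 0 | 1 = 1
~b = ~0 = 1
~a = ~1/2 = 1/2
a | ~a = 1/2 | 1/2 = 1/2
~b -> (a | ~a) = 1 -> 1/2 = 1/2
((c & b) | (a -> c)) -> (~b -> (a | ~a)) = 1 -> 1/2 = 1/2
No assignment yields a value below 1/2, so this is the minimum.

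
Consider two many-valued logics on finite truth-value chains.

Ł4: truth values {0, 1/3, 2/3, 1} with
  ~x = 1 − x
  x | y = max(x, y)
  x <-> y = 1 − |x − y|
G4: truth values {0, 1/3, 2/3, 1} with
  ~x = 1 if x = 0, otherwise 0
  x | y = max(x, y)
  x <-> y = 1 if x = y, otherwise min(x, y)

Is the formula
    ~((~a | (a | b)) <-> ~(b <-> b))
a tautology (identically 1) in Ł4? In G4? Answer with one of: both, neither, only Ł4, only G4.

In Ł4: at a = 1/3, b = 0 the value is 2/3 — not a tautology.
In G4: every assignment gives 1 — tautology.

only G4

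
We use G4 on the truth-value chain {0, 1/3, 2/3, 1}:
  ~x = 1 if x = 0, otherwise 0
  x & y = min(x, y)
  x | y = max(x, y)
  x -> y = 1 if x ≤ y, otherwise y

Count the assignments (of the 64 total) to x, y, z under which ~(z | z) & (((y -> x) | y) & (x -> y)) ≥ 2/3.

value 1: 7 assignments (counts)
value 2/3: 3 assignments (counts)
value 1/3: 3 assignments
value 0: 51 assignments
So 10 of the 64 assignments meet the threshold.

10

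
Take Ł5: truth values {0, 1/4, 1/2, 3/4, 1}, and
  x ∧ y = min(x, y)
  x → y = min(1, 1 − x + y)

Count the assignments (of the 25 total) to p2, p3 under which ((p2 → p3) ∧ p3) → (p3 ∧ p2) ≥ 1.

15

value 1: 15 assignments (counts)
value 3/4: 4 assignments
value 1/2: 3 assignments
value 1/4: 2 assignments
value 0: 1 assignment
So 15 of the 25 assignments meet the threshold.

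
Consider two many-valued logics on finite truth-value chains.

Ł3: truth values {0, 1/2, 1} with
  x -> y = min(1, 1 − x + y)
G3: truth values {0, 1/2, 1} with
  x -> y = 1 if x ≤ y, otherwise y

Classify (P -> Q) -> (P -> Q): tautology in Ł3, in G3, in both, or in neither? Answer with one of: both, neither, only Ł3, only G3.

both

In Ł3: every assignment gives 1 — tautology.
In G3: every assignment gives 1 — tautology.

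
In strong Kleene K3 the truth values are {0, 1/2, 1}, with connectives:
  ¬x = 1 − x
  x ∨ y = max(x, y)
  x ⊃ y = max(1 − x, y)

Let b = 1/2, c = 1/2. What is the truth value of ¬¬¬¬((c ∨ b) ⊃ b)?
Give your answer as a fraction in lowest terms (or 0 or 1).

c ∨ b = 1/2 ∨ 1/2 = 1/2
(c ∨ b) ⊃ b = 1/2 ⊃ 1/2 = 1/2
¬((c ∨ b) ⊃ b) = ¬1/2 = 1/2
¬¬((c ∨ b) ⊃ b) = ¬1/2 = 1/2
¬¬¬((c ∨ b) ⊃ b) = ¬1/2 = 1/2
¬¬¬¬((c ∨ b) ⊃ b) = ¬1/2 = 1/2

1/2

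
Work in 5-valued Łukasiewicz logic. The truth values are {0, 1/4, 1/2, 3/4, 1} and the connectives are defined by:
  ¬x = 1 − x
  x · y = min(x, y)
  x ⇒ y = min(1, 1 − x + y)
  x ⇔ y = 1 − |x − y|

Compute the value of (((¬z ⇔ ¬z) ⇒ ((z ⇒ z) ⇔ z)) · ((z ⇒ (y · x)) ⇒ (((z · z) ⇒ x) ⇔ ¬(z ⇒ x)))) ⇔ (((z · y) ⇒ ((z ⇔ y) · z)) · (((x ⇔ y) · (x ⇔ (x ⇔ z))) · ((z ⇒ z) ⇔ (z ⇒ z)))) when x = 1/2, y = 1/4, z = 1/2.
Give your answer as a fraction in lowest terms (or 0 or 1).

¬z = ¬1/2 = 1/2
¬z = ¬1/2 = 1/2
¬z ⇔ ¬z = 1/2 ⇔ 1/2 = 1
z ⇒ z = 1/2 ⇒ 1/2 = 1
(z ⇒ z) ⇔ z = 1 ⇔ 1/2 = 1/2
(¬z ⇔ ¬z) ⇒ ((z ⇒ z) ⇔ z) = 1 ⇒ 1/2 = 1/2
y · x = 1/4 · 1/2 = 1/4
z ⇒ (y · x) = 1/2 ⇒ 1/4 = 3/4
z · z = 1/2 · 1/2 = 1/2
(z · z) ⇒ x = 1/2 ⇒ 1/2 = 1
z ⇒ x = 1/2 ⇒ 1/2 = 1
¬(z ⇒ x) = ¬1 = 0
((z · z) ⇒ x) ⇔ ¬(z ⇒ x) = 1 ⇔ 0 = 0
(z ⇒ (y · x)) ⇒ (((z · z) ⇒ x) ⇔ ¬(z ⇒ x)) = 3/4 ⇒ 0 = 1/4
((¬z ⇔ ¬z) ⇒ ((z ⇒ z) ⇔ z)) · ((z ⇒ (y · x)) ⇒ (((z · z) ⇒ x) ⇔ ¬(z ⇒ x))) = 1/2 · 1/4 = 1/4
z · y = 1/2 · 1/4 = 1/4
z ⇔ y = 1/2 ⇔ 1/4 = 3/4
(z ⇔ y) · z = 3/4 · 1/2 = 1/2
(z · y) ⇒ ((z ⇔ y) · z) = 1/4 ⇒ 1/2 = 1
x ⇔ y = 1/2 ⇔ 1/4 = 3/4
x ⇔ z = 1/2 ⇔ 1/2 = 1
x ⇔ (x ⇔ z) = 1/2 ⇔ 1 = 1/2
(x ⇔ y) · (x ⇔ (x ⇔ z)) = 3/4 · 1/2 = 1/2
z ⇒ z = 1/2 ⇒ 1/2 = 1
z ⇒ z = 1/2 ⇒ 1/2 = 1
(z ⇒ z) ⇔ (z ⇒ z) = 1 ⇔ 1 = 1
((x ⇔ y) · (x ⇔ (x ⇔ z))) · ((z ⇒ z) ⇔ (z ⇒ z)) = 1/2 · 1 = 1/2
((z · y) ⇒ ((z ⇔ y) · z)) · (((x ⇔ y) · (x ⇔ (x ⇔ z))) · ((z ⇒ z) ⇔ (z ⇒ z))) = 1 · 1/2 = 1/2
(((¬z ⇔ ¬z) ⇒ ((z ⇒ z) ⇔ z)) · ((z ⇒ (y · x)) ⇒ (((z · z) ⇒ x) ⇔ ¬(z ⇒ x)))) ⇔ (((z · y) ⇒ ((z ⇔ y) · z)) · (((x ⇔ y) · (x ⇔ (x ⇔ z))) · ((z ⇒ z) ⇔ (z ⇒ z)))) = 1/4 ⇔ 1/2 = 3/4

3/4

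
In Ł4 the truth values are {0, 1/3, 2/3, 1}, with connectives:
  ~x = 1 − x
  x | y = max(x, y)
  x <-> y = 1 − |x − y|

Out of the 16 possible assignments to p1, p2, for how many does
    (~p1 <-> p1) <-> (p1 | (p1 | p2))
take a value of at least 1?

5

p1 = 0, p2 = 0 ↦ 1  ≥
p1 = 0, p2 = 1/3 ↦ 2/3  <
p1 = 0, p2 = 2/3 ↦ 1/3  <
p1 = 0, p2 = 1 ↦ 0  <
p1 = 1/3, p2 = 0 ↦ 2/3  <
p1 = 1/3, p2 = 1/3 ↦ 2/3  <
p1 = 1/3, p2 = 2/3 ↦ 1  ≥
p1 = 1/3, p2 = 1 ↦ 2/3  <
p1 = 2/3, p2 = 0 ↦ 1  ≥
p1 = 2/3, p2 = 1/3 ↦ 1  ≥
p1 = 2/3, p2 = 2/3 ↦ 1  ≥
p1 = 2/3, p2 = 1 ↦ 2/3  <
p1 = 1, p2 = 0 ↦ 0  <
p1 = 1, p2 = 1/3 ↦ 0  <
p1 = 1, p2 = 2/3 ↦ 0  <
p1 = 1, p2 = 1 ↦ 0  <
So 5 of the 16 assignments meet the threshold.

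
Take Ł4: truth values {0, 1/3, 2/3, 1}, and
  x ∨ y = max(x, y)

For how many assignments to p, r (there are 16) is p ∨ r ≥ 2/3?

12

p = 0, r = 0 ↦ 0  <
p = 0, r = 1/3 ↦ 1/3  <
p = 0, r = 2/3 ↦ 2/3  ≥
p = 0, r = 1 ↦ 1  ≥
p = 1/3, r = 0 ↦ 1/3  <
p = 1/3, r = 1/3 ↦ 1/3  <
p = 1/3, r = 2/3 ↦ 2/3  ≥
p = 1/3, r = 1 ↦ 1  ≥
p = 2/3, r = 0 ↦ 2/3  ≥
p = 2/3, r = 1/3 ↦ 2/3  ≥
p = 2/3, r = 2/3 ↦ 2/3  ≥
p = 2/3, r = 1 ↦ 1  ≥
p = 1, r = 0 ↦ 1  ≥
p = 1, r = 1/3 ↦ 1  ≥
p = 1, r = 2/3 ↦ 1  ≥
p = 1, r = 1 ↦ 1  ≥
So 12 of the 16 assignments meet the threshold.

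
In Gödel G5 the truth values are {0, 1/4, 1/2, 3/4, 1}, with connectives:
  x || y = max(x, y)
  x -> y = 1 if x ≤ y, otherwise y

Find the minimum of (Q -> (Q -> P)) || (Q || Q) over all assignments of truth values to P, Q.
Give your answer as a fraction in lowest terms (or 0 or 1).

Take P = 0, Q = 1/4:
Q -> P = 1/4 -> 0 = 0
Q -> (Q -> P) = 1/4 -> 0 = 0
Q || Q = 1/4 || 1/4 = 1/4
(Q -> (Q -> P)) || (Q || Q) = 0 || 1/4 = 1/4
No assignment yields a value below 1/4, so this is the minimum.

1/4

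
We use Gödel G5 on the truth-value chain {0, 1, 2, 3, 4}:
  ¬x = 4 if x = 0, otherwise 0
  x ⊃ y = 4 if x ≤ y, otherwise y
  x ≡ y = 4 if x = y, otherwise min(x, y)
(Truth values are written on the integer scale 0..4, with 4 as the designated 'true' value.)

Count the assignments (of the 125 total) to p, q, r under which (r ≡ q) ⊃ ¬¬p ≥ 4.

value 4: 108 assignments (counts)
value 0: 17 assignments
So 108 of the 125 assignments meet the threshold.

108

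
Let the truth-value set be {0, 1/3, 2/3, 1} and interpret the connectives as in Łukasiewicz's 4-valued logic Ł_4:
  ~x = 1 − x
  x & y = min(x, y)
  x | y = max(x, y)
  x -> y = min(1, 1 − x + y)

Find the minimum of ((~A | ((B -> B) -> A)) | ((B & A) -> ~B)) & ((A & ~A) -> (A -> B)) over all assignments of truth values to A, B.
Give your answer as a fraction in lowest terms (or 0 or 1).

2/3

Take A = 1/3, B = 1:
~A = ~1/3 = 2/3
B -> B = 1 -> 1 = 1
(B -> B) -> A = 1 -> 1/3 = 1/3
~A | ((B -> B) -> A) = 2/3 | 1/3 = 2/3
B & A = 1 & 1/3 = 1/3
~B = ~1 = 0
(B & A) -> ~B = 1/3 -> 0 = 2/3
(~A | ((B -> B) -> A)) | ((B & A) -> ~B) = 2/3 | 2/3 = 2/3
~A = ~1/3 = 2/3
A & ~A = 1/3 & 2/3 = 1/3
A -> B = 1/3 -> 1 = 1
(A & ~A) -> (A -> B) = 1/3 -> 1 = 1
((~A | ((B -> B) -> A)) | ((B & A) -> ~B)) & ((A & ~A) -> (A -> B)) = 2/3 & 1 = 2/3
No assignment yields a value below 2/3, so this is the minimum.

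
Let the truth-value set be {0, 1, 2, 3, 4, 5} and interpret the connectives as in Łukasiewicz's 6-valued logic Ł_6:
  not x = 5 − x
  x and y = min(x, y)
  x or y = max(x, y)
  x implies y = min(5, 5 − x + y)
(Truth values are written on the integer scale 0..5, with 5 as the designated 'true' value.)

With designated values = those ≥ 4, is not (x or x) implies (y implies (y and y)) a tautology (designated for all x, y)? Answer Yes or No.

At x = 3, y = 2, for instance:
x or x = 3 or 3 = 3
not (x or x) = not 3 = 2
y and y = 2 and 2 = 2
y implies (y and y) = 2 implies 2 = 5
not (x or x) implies (y implies (y and y)) = 2 implies 5 = 5
and checking the remaining 35 assignments likewise gives ≥ 4 in every case.

Yes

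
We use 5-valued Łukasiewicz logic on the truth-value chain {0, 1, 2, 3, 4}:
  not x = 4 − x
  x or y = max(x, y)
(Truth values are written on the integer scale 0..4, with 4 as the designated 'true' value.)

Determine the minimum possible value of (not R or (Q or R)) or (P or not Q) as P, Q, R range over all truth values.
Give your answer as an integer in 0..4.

2

Take P = 0, Q = 2, R = 2:
not R = not 2 = 2
Q or R = 2 or 2 = 2
not R or (Q or R) = 2 or 2 = 2
not Q = not 2 = 2
P or not Q = 0 or 2 = 2
(not R or (Q or R)) or (P or not Q) = 2 or 2 = 2
No assignment yields a value below 2, so this is the minimum.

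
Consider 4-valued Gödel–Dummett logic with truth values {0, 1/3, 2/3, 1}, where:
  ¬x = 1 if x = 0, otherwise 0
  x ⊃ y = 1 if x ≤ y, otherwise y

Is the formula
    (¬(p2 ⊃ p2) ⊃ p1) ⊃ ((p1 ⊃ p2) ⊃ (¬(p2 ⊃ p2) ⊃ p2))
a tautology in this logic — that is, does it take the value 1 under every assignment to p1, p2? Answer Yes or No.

Yes

p1 = 0, p2 = 0 ↦ 1
p1 = 0, p2 = 1/3 ↦ 1
p1 = 0, p2 = 2/3 ↦ 1
p1 = 0, p2 = 1 ↦ 1
p1 = 1/3, p2 = 0 ↦ 1
p1 = 1/3, p2 = 1/3 ↦ 1
p1 = 1/3, p2 = 2/3 ↦ 1
p1 = 1/3, p2 = 1 ↦ 1
p1 = 2/3, p2 = 0 ↦ 1
p1 = 2/3, p2 = 1/3 ↦ 1
p1 = 2/3, p2 = 2/3 ↦ 1
p1 = 2/3, p2 = 1 ↦ 1
p1 = 1, p2 = 0 ↦ 1
p1 = 1, p2 = 1/3 ↦ 1
p1 = 1, p2 = 2/3 ↦ 1
p1 = 1, p2 = 1 ↦ 1
Every assignment gives a value ≥ 1.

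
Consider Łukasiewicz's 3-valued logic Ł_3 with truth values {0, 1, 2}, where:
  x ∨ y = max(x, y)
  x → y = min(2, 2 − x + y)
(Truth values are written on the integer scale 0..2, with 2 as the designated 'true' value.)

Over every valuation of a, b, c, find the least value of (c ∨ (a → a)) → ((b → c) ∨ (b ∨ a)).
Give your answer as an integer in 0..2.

1

Take a = 0, b = 1, c = 0:
a → a = 0 → 0 = 2
c ∨ (a → a) = 0 ∨ 2 = 2
b → c = 1 → 0 = 1
b ∨ a = 1 ∨ 0 = 1
(b → c) ∨ (b ∨ a) = 1 ∨ 1 = 1
(c ∨ (a → a)) → ((b → c) ∨ (b ∨ a)) = 2 → 1 = 1
No assignment yields a value below 1, so this is the minimum.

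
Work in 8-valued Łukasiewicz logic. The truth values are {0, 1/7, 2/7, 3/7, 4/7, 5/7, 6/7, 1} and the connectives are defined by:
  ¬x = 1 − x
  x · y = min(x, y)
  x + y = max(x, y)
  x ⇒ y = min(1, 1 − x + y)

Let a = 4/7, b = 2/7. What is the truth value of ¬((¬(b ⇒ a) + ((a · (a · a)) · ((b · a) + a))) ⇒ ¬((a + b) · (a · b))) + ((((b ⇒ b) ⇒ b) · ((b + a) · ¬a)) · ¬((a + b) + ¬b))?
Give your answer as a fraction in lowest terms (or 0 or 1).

2/7

b ⇒ a = 2/7 ⇒ 4/7 = 1
¬(b ⇒ a) = ¬1 = 0
a · a = 4/7 · 4/7 = 4/7
a · (a · a) = 4/7 · 4/7 = 4/7
b · a = 2/7 · 4/7 = 2/7
(b · a) + a = 2/7 + 4/7 = 4/7
(a · (a · a)) · ((b · a) + a) = 4/7 · 4/7 = 4/7
¬(b ⇒ a) + ((a · (a · a)) · ((b · a) + a)) = 0 + 4/7 = 4/7
a + b = 4/7 + 2/7 = 4/7
a · b = 4/7 · 2/7 = 2/7
(a + b) · (a · b) = 4/7 · 2/7 = 2/7
¬((a + b) · (a · b)) = ¬2/7 = 5/7
(¬(b ⇒ a) + ((a · (a · a)) · ((b · a) + a))) ⇒ ¬((a + b) · (a · b)) = 4/7 ⇒ 5/7 = 1
¬((¬(b ⇒ a) + ((a · (a · a)) · ((b · a) + a))) ⇒ ¬((a + b) · (a · b))) = ¬1 = 0
b ⇒ b = 2/7 ⇒ 2/7 = 1
(b ⇒ b) ⇒ b = 1 ⇒ 2/7 = 2/7
b + a = 2/7 + 4/7 = 4/7
¬a = ¬4/7 = 3/7
(b + a) · ¬a = 4/7 · 3/7 = 3/7
((b ⇒ b) ⇒ b) · ((b + a) · ¬a) = 2/7 · 3/7 = 2/7
a + b = 4/7 + 2/7 = 4/7
¬b = ¬2/7 = 5/7
(a + b) + ¬b = 4/7 + 5/7 = 5/7
¬((a + b) + ¬b) = ¬5/7 = 2/7
(((b ⇒ b) ⇒ b) · ((b + a) · ¬a)) · ¬((a + b) + ¬b) = 2/7 · 2/7 = 2/7
¬((¬(b ⇒ a) + ((a · (a · a)) · ((b · a) + a))) ⇒ ¬((a + b) · (a · b))) + ((((b ⇒ b) ⇒ b) · ((b + a) · ¬a)) · ¬((a + b) + ¬b)) = 0 + 2/7 = 2/7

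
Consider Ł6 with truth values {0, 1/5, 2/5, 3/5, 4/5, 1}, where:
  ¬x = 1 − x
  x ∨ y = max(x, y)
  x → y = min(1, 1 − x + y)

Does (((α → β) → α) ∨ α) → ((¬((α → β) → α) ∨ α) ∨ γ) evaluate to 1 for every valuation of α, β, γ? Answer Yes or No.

No

Counterexample: take α = 2/5, β = 0, γ = 0.
α → β = 2/5 → 0 = 3/5
(α → β) → α = 3/5 → 2/5 = 4/5
((α → β) → α) ∨ α = 4/5 ∨ 2/5 = 4/5
α → β = 2/5 → 0 = 3/5
(α → β) → α = 3/5 → 2/5 = 4/5
¬((α → β) → α) = ¬4/5 = 1/5
¬((α → β) → α) ∨ α = 1/5 ∨ 2/5 = 2/5
(¬((α → β) → α) ∨ α) ∨ γ = 2/5 ∨ 0 = 2/5
(((α → β) → α) ∨ α) → ((¬((α → β) → α) ∨ α) ∨ γ) = 4/5 → 2/5 = 3/5
This gives 3/5 ≠ 1.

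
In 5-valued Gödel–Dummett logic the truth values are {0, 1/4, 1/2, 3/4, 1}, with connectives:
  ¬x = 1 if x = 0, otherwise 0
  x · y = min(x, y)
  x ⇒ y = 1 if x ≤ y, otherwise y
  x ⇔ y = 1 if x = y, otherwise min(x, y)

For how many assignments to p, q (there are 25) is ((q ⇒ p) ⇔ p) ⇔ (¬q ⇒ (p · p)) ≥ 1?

value 1: 19 assignments (counts)
value 3/4: 3 assignments
value 1/2: 2 assignments
value 1/4: 1 assignment
So 19 of the 25 assignments meet the threshold.

19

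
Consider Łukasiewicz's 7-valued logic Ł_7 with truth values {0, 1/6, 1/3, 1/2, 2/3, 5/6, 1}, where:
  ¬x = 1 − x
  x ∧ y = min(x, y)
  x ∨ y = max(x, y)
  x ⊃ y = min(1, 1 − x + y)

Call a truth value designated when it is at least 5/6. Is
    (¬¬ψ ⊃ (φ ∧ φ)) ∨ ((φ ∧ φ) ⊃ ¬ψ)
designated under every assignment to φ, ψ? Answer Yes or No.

Counterexample: take φ = 1/3, ψ = 1.
¬ψ = ¬1 = 0
¬¬ψ = ¬0 = 1
φ ∧ φ = 1/3 ∧ 1/3 = 1/3
¬¬ψ ⊃ (φ ∧ φ) = 1 ⊃ 1/3 = 1/3
φ ∧ φ = 1/3 ∧ 1/3 = 1/3
¬ψ = ¬1 = 0
(φ ∧ φ) ⊃ ¬ψ = 1/3 ⊃ 0 = 2/3
(¬¬ψ ⊃ (φ ∧ φ)) ∨ ((φ ∧ φ) ⊃ ¬ψ) = 1/3 ∨ 2/3 = 2/3
This gives 2/3, which is below 5/6.

No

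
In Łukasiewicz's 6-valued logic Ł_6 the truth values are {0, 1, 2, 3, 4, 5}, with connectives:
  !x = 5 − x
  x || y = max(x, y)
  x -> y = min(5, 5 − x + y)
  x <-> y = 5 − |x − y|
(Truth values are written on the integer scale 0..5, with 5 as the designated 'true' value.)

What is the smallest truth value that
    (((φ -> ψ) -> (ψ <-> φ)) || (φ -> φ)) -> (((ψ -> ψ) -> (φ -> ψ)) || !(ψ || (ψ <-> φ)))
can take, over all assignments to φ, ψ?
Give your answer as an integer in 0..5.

Take φ = 2, ψ = 0:
φ -> ψ = 2 -> 0 = 3
ψ <-> φ = 0 <-> 2 = 3
(φ -> ψ) -> (ψ <-> φ) = 3 -> 3 = 5
φ -> φ = 2 -> 2 = 5
((φ -> ψ) -> (ψ <-> φ)) || (φ -> φ) = 5 || 5 = 5
ψ -> ψ = 0 -> 0 = 5
φ -> ψ = 2 -> 0 = 3
(ψ -> ψ) -> (φ -> ψ) = 5 -> 3 = 3
ψ <-> φ = 0 <-> 2 = 3
ψ || (ψ <-> φ) = 0 || 3 = 3
!(ψ || (ψ <-> φ)) = !3 = 2
((ψ -> ψ) -> (φ -> ψ)) || !(ψ || (ψ <-> φ)) = 3 || 2 = 3
(((φ -> ψ) -> (ψ <-> φ)) || (φ -> φ)) -> (((ψ -> ψ) -> (φ -> ψ)) || !(ψ || (ψ <-> φ))) = 5 -> 3 = 3
No assignment yields a value below 3, so this is the minimum.

3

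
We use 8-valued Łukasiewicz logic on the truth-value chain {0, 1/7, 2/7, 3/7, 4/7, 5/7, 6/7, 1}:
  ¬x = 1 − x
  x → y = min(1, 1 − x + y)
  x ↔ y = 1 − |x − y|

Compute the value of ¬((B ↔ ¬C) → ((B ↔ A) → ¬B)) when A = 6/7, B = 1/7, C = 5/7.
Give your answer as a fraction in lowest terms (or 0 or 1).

0

¬C = ¬5/7 = 2/7
B ↔ ¬C = 1/7 ↔ 2/7 = 6/7
B ↔ A = 1/7 ↔ 6/7 = 2/7
¬B = ¬1/7 = 6/7
(B ↔ A) → ¬B = 2/7 → 6/7 = 1
(B ↔ ¬C) → ((B ↔ A) → ¬B) = 6/7 → 1 = 1
¬((B ↔ ¬C) → ((B ↔ A) → ¬B)) = ¬1 = 0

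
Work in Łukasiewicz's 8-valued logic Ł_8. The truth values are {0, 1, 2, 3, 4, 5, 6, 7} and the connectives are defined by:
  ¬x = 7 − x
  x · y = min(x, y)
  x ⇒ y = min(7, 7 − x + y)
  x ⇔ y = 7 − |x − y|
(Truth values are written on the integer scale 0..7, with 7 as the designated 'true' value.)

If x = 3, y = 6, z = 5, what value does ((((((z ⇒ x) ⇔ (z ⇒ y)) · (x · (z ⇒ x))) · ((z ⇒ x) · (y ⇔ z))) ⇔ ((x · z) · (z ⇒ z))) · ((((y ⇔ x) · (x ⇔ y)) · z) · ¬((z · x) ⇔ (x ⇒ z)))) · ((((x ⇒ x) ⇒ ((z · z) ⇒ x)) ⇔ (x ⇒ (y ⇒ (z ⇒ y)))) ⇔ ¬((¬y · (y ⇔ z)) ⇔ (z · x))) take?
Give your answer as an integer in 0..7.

z ⇒ x = 5 ⇒ 3 = 5
z ⇒ y = 5 ⇒ 6 = 7
(z ⇒ x) ⇔ (z ⇒ y) = 5 ⇔ 7 = 5
z ⇒ x = 5 ⇒ 3 = 5
x · (z ⇒ x) = 3 · 5 = 3
((z ⇒ x) ⇔ (z ⇒ y)) · (x · (z ⇒ x)) = 5 · 3 = 3
z ⇒ x = 5 ⇒ 3 = 5
y ⇔ z = 6 ⇔ 5 = 6
(z ⇒ x) · (y ⇔ z) = 5 · 6 = 5
(((z ⇒ x) ⇔ (z ⇒ y)) · (x · (z ⇒ x))) · ((z ⇒ x) · (y ⇔ z)) = 3 · 5 = 3
x · z = 3 · 5 = 3
z ⇒ z = 5 ⇒ 5 = 7
(x · z) · (z ⇒ z) = 3 · 7 = 3
((((z ⇒ x) ⇔ (z ⇒ y)) · (x · (z ⇒ x))) · ((z ⇒ x) · (y ⇔ z))) ⇔ ((x · z) · (z ⇒ z)) = 3 ⇔ 3 = 7
y ⇔ x = 6 ⇔ 3 = 4
x ⇔ y = 3 ⇔ 6 = 4
(y ⇔ x) · (x ⇔ y) = 4 · 4 = 4
((y ⇔ x) · (x ⇔ y)) · z = 4 · 5 = 4
z · x = 5 · 3 = 3
x ⇒ z = 3 ⇒ 5 = 7
(z · x) ⇔ (x ⇒ z) = 3 ⇔ 7 = 3
¬((z · x) ⇔ (x ⇒ z)) = ¬3 = 4
(((y ⇔ x) · (x ⇔ y)) · z) · ¬((z · x) ⇔ (x ⇒ z)) = 4 · 4 = 4
(((((z ⇒ x) ⇔ (z ⇒ y)) · (x · (z ⇒ x))) · ((z ⇒ x) · (y ⇔ z))) ⇔ ((x · z) · (z ⇒ z))) · ((((y ⇔ x) · (x ⇔ y)) · z) · ¬((z · x) ⇔ (x ⇒ z))) = 7 · 4 = 4
x ⇒ x = 3 ⇒ 3 = 7
z · z = 5 · 5 = 5
(z · z) ⇒ x = 5 ⇒ 3 = 5
(x ⇒ x) ⇒ ((z · z) ⇒ x) = 7 ⇒ 5 = 5
z ⇒ y = 5 ⇒ 6 = 7
y ⇒ (z ⇒ y) = 6 ⇒ 7 = 7
x ⇒ (y ⇒ (z ⇒ y)) = 3 ⇒ 7 = 7
((x ⇒ x) ⇒ ((z · z) ⇒ x)) ⇔ (x ⇒ (y ⇒ (z ⇒ y))) = 5 ⇔ 7 = 5
¬y = ¬6 = 1
y ⇔ z = 6 ⇔ 5 = 6
¬y · (y ⇔ z) = 1 · 6 = 1
z · x = 5 · 3 = 3
(¬y · (y ⇔ z)) ⇔ (z · x) = 1 ⇔ 3 = 5
¬((¬y · (y ⇔ z)) ⇔ (z · x)) = ¬5 = 2
(((x ⇒ x) ⇒ ((z · z) ⇒ x)) ⇔ (x ⇒ (y ⇒ (z ⇒ y)))) ⇔ ¬((¬y · (y ⇔ z)) ⇔ (z · x)) = 5 ⇔ 2 = 4
((((((z ⇒ x) ⇔ (z ⇒ y)) · (x · (z ⇒ x))) · ((z ⇒ x) · (y ⇔ z))) ⇔ ((x · z) · (z ⇒ z))) · ((((y ⇔ x) · (x ⇔ y)) · z) · ¬((z · x) ⇔ (x ⇒ z)))) · ((((x ⇒ x) ⇒ ((z · z) ⇒ x)) ⇔ (x ⇒ (y ⇒ (z ⇒ y)))) ⇔ ¬((¬y · (y ⇔ z)) ⇔ (z · x))) = 4 · 4 = 4

4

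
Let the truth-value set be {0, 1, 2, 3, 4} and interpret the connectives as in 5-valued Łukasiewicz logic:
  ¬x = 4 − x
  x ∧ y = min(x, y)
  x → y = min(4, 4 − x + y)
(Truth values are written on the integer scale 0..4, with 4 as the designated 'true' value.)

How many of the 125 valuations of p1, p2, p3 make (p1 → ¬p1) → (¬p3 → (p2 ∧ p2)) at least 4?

value 4: 92 assignments (counts)
value 3: 14 assignments
value 2: 10 assignments
value 1: 6 assignments
value 0: 3 assignments
So 92 of the 125 assignments meet the threshold.

92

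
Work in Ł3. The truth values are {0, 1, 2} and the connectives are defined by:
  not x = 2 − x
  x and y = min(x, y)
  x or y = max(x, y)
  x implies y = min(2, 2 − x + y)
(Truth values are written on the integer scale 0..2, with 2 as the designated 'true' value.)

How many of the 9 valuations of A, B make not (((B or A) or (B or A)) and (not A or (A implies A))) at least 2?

A = 0, B = 0 ↦ 2  ≥
A = 0, B = 1 ↦ 1  <
A = 0, B = 2 ↦ 0  <
A = 1, B = 0 ↦ 1  <
A = 1, B = 1 ↦ 1  <
A = 1, B = 2 ↦ 0  <
A = 2, B = 0 ↦ 0  <
A = 2, B = 1 ↦ 0  <
A = 2, B = 2 ↦ 0  <
So 1 of the 9 assignments meets the threshold.

1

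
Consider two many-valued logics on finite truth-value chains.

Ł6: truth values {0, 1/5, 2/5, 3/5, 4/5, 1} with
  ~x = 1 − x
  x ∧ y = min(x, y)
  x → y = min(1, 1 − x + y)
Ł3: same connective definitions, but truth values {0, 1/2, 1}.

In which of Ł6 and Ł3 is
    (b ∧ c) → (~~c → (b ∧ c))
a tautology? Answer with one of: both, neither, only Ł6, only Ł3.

both

In Ł6: every assignment gives 1 — tautology.
In Ł3: every assignment gives 1 — tautology.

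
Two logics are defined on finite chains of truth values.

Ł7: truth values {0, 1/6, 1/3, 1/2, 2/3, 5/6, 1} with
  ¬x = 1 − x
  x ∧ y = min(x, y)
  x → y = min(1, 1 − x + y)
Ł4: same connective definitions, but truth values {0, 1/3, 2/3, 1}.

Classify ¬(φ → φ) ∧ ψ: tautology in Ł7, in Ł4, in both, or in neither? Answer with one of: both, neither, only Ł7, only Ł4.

neither

In Ł7: at φ = 0, ψ = 0 the value is 0 — not a tautology.
In Ł4: at φ = 0, ψ = 0 the value is 0 — not a tautology.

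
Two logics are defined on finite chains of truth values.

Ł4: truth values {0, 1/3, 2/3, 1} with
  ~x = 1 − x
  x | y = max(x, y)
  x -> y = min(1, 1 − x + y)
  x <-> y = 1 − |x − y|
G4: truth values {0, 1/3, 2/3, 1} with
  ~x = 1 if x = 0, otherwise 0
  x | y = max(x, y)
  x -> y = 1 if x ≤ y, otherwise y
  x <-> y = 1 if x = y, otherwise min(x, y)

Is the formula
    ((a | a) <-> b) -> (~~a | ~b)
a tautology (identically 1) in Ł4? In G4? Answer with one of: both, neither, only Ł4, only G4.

In Ł4: at a = 1/3, b = 1/3 the value is 2/3 — not a tautology.
In G4: every assignment gives 1 — tautology.

only G4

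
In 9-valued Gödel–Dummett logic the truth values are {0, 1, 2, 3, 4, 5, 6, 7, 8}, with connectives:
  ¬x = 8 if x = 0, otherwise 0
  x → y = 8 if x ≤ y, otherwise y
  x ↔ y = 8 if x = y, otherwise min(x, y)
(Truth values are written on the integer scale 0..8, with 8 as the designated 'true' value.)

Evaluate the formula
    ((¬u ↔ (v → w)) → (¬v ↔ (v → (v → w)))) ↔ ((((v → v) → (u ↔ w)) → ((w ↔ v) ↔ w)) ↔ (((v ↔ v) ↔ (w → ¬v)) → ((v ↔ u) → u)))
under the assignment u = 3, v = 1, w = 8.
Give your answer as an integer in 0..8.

1

¬u = ¬3 = 0
v → w = 1 → 8 = 8
¬u ↔ (v → w) = 0 ↔ 8 = 0
¬v = ¬1 = 0
v → w = 1 → 8 = 8
v → (v → w) = 1 → 8 = 8
¬v ↔ (v → (v → w)) = 0 ↔ 8 = 0
(¬u ↔ (v → w)) → (¬v ↔ (v → (v → w))) = 0 → 0 = 8
v → v = 1 → 1 = 8
u ↔ w = 3 ↔ 8 = 3
(v → v) → (u ↔ w) = 8 → 3 = 3
w ↔ v = 8 ↔ 1 = 1
(w ↔ v) ↔ w = 1 ↔ 8 = 1
((v → v) → (u ↔ w)) → ((w ↔ v) ↔ w) = 3 → 1 = 1
v ↔ v = 1 ↔ 1 = 8
¬v = ¬1 = 0
w → ¬v = 8 → 0 = 0
(v ↔ v) ↔ (w → ¬v) = 8 ↔ 0 = 0
v ↔ u = 1 ↔ 3 = 1
(v ↔ u) → u = 1 → 3 = 8
((v ↔ v) ↔ (w → ¬v)) → ((v ↔ u) → u) = 0 → 8 = 8
(((v → v) → (u ↔ w)) → ((w ↔ v) ↔ w)) ↔ (((v ↔ v) ↔ (w → ¬v)) → ((v ↔ u) → u)) = 1 ↔ 8 = 1
((¬u ↔ (v → w)) → (¬v ↔ (v → (v → w)))) ↔ ((((v → v) → (u ↔ w)) → ((w ↔ v) ↔ w)) ↔ (((v ↔ v) ↔ (w → ¬v)) → ((v ↔ u) → u))) = 8 ↔ 1 = 1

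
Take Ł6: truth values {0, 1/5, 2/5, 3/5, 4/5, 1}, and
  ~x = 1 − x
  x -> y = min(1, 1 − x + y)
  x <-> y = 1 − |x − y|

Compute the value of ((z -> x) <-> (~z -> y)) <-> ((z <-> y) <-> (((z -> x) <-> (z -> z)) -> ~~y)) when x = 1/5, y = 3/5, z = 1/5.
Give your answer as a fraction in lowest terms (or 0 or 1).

4/5

z -> x = 1/5 -> 1/5 = 1
~z = ~1/5 = 4/5
~z -> y = 4/5 -> 3/5 = 4/5
(z -> x) <-> (~z -> y) = 1 <-> 4/5 = 4/5
z <-> y = 1/5 <-> 3/5 = 3/5
z -> x = 1/5 -> 1/5 = 1
z -> z = 1/5 -> 1/5 = 1
(z -> x) <-> (z -> z) = 1 <-> 1 = 1
~y = ~3/5 = 2/5
~~y = ~2/5 = 3/5
((z -> x) <-> (z -> z)) -> ~~y = 1 -> 3/5 = 3/5
(z <-> y) <-> (((z -> x) <-> (z -> z)) -> ~~y) = 3/5 <-> 3/5 = 1
((z -> x) <-> (~z -> y)) <-> ((z <-> y) <-> (((z -> x) <-> (z -> z)) -> ~~y)) = 4/5 <-> 1 = 4/5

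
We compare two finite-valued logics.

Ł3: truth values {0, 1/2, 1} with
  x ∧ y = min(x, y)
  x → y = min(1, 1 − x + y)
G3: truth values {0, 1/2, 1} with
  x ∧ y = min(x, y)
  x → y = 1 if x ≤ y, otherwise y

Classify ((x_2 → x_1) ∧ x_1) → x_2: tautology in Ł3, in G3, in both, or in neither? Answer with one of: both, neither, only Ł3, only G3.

In Ł3: at x_1 = 1/2, x_2 = 0 the value is 1/2 — not a tautology.
In G3: at x_1 = 1/2, x_2 = 0 the value is 0 — not a tautology.

neither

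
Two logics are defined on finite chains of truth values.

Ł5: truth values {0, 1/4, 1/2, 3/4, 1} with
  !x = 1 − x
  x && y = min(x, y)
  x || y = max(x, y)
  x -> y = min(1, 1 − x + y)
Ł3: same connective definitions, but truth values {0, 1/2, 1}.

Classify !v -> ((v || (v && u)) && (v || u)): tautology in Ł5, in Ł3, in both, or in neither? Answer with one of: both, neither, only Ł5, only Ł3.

In Ł5: at u = 0, v = 0 the value is 0 — not a tautology.
In Ł3: at u = 0, v = 0 the value is 0 — not a tautology.

neither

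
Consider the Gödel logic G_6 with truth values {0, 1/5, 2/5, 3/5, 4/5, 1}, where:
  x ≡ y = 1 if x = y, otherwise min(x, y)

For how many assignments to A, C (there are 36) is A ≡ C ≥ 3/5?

value 1: 6 assignments (counts)
value 4/5: 2 assignments (counts)
value 3/5: 4 assignments (counts)
value 2/5: 6 assignments
value 1/5: 8 assignments
value 0: 10 assignments
So 12 of the 36 assignments meet the threshold.

12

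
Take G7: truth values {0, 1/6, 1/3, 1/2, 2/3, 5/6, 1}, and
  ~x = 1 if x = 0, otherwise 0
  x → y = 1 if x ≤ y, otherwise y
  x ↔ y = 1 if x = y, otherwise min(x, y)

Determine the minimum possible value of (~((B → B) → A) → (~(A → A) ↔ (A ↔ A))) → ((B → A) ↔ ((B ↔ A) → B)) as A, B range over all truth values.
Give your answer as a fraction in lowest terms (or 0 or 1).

1/6

Take A = 1/6, B = 1/6:
B → B = 1/6 → 1/6 = 1
(B → B) → A = 1 → 1/6 = 1/6
~((B → B) → A) = ~1/6 = 0
A → A = 1/6 → 1/6 = 1
~(A → A) = ~1 = 0
A ↔ A = 1/6 ↔ 1/6 = 1
~(A → A) ↔ (A ↔ A) = 0 ↔ 1 = 0
~((B → B) → A) → (~(A → A) ↔ (A ↔ A)) = 0 → 0 = 1
B → A = 1/6 → 1/6 = 1
B ↔ A = 1/6 ↔ 1/6 = 1
(B ↔ A) → B = 1 → 1/6 = 1/6
(B → A) ↔ ((B ↔ A) → B) = 1 ↔ 1/6 = 1/6
(~((B → B) → A) → (~(A → A) ↔ (A ↔ A))) → ((B → A) ↔ ((B ↔ A) → B)) = 1 → 1/6 = 1/6
No assignment yields a value below 1/6, so this is the minimum.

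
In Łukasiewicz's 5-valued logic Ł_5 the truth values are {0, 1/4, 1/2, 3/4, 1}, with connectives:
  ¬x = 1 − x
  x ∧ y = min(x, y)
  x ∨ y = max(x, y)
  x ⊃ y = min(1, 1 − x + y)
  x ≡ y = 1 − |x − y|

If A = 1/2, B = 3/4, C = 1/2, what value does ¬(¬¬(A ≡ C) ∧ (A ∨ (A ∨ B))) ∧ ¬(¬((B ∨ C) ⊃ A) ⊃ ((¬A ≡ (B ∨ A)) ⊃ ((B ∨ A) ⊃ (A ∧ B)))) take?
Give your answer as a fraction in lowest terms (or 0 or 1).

0

A ≡ C = 1/2 ≡ 1/2 = 1
¬(A ≡ C) = ¬1 = 0
¬¬(A ≡ C) = ¬0 = 1
A ∨ B = 1/2 ∨ 3/4 = 3/4
A ∨ (A ∨ B) = 1/2 ∨ 3/4 = 3/4
¬¬(A ≡ C) ∧ (A ∨ (A ∨ B)) = 1 ∧ 3/4 = 3/4
¬(¬¬(A ≡ C) ∧ (A ∨ (A ∨ B))) = ¬3/4 = 1/4
B ∨ C = 3/4 ∨ 1/2 = 3/4
(B ∨ C) ⊃ A = 3/4 ⊃ 1/2 = 3/4
¬((B ∨ C) ⊃ A) = ¬3/4 = 1/4
¬A = ¬1/2 = 1/2
B ∨ A = 3/4 ∨ 1/2 = 3/4
¬A ≡ (B ∨ A) = 1/2 ≡ 3/4 = 3/4
B ∨ A = 3/4 ∨ 1/2 = 3/4
A ∧ B = 1/2 ∧ 3/4 = 1/2
(B ∨ A) ⊃ (A ∧ B) = 3/4 ⊃ 1/2 = 3/4
(¬A ≡ (B ∨ A)) ⊃ ((B ∨ A) ⊃ (A ∧ B)) = 3/4 ⊃ 3/4 = 1
¬((B ∨ C) ⊃ A) ⊃ ((¬A ≡ (B ∨ A)) ⊃ ((B ∨ A) ⊃ (A ∧ B))) = 1/4 ⊃ 1 = 1
¬(¬((B ∨ C) ⊃ A) ⊃ ((¬A ≡ (B ∨ A)) ⊃ ((B ∨ A) ⊃ (A ∧ B)))) = ¬1 = 0
¬(¬¬(A ≡ C) ∧ (A ∨ (A ∨ B))) ∧ ¬(¬((B ∨ C) ⊃ A) ⊃ ((¬A ≡ (B ∨ A)) ⊃ ((B ∨ A) ⊃ (A ∧ B)))) = 1/4 ∧ 0 = 0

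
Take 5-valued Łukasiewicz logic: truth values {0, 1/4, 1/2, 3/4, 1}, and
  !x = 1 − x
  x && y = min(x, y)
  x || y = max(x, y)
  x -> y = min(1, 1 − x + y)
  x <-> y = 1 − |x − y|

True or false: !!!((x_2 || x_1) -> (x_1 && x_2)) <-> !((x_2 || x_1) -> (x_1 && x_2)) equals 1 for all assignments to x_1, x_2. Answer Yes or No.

Yes

At x_1 = 1, x_2 = 1/2, for instance:
x_2 || x_1 = 1/2 || 1 = 1
x_1 && x_2 = 1 && 1/2 = 1/2
(x_2 || x_1) -> (x_1 && x_2) = 1 -> 1/2 = 1/2
!((x_2 || x_1) -> (x_1 && x_2)) = !1/2 = 1/2
!!((x_2 || x_1) -> (x_1 && x_2)) = !1/2 = 1/2
!!!((x_2 || x_1) -> (x_1 && x_2)) = !1/2 = 1/2
!!!((x_2 || x_1) -> (x_1 && x_2)) <-> !((x_2 || x_1) -> (x_1 && x_2)) = 1/2 <-> 1/2 = 1
and checking the remaining 24 assignments likewise gives ≥ 1 in every case.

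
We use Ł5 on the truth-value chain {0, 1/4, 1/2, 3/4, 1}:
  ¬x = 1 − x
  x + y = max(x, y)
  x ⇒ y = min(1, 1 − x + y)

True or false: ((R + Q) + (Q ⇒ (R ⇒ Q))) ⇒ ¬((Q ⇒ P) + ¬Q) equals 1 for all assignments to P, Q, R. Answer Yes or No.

Counterexample: take P = 0, Q = 0, R = 0.
R + Q = 0 + 0 = 0
R ⇒ Q = 0 ⇒ 0 = 1
Q ⇒ (R ⇒ Q) = 0 ⇒ 1 = 1
(R + Q) + (Q ⇒ (R ⇒ Q)) = 0 + 1 = 1
Q ⇒ P = 0 ⇒ 0 = 1
¬Q = ¬0 = 1
(Q ⇒ P) + ¬Q = 1 + 1 = 1
¬((Q ⇒ P) + ¬Q) = ¬1 = 0
((R + Q) + (Q ⇒ (R ⇒ Q))) ⇒ ¬((Q ⇒ P) + ¬Q) = 1 ⇒ 0 = 0
This gives 0 ≠ 1.

No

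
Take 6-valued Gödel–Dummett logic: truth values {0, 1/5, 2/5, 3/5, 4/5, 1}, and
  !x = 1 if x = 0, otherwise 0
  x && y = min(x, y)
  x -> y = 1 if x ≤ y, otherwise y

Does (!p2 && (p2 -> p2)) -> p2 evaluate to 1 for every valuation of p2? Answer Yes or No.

Counterexample: take p2 = 0.
!p2 = !0 = 1
p2 -> p2 = 0 -> 0 = 1
!p2 && (p2 -> p2) = 1 && 1 = 1
(!p2 && (p2 -> p2)) -> p2 = 1 -> 0 = 0
This gives 0 ≠ 1.

No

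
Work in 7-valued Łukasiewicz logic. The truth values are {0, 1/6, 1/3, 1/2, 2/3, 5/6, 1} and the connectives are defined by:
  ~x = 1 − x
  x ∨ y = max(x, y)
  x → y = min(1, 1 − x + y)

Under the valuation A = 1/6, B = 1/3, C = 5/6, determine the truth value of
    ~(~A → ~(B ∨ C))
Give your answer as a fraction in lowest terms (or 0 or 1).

2/3

~A = ~1/6 = 5/6
B ∨ C = 1/3 ∨ 5/6 = 5/6
~(B ∨ C) = ~5/6 = 1/6
~A → ~(B ∨ C) = 5/6 → 1/6 = 1/3
~(~A → ~(B ∨ C)) = ~1/3 = 2/3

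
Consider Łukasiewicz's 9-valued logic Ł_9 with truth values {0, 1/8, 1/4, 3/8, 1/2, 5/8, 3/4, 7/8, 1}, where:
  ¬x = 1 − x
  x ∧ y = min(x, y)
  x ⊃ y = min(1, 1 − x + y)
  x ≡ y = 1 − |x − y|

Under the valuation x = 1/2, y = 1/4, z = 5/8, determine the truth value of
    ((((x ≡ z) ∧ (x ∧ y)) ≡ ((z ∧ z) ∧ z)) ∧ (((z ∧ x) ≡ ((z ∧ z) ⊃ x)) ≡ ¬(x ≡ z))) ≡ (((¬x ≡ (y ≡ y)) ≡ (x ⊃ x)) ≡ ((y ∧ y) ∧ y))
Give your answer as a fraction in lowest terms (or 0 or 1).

x ≡ z = 1/2 ≡ 5/8 = 7/8
x ∧ y = 1/2 ∧ 1/4 = 1/4
(x ≡ z) ∧ (x ∧ y) = 7/8 ∧ 1/4 = 1/4
z ∧ z = 5/8 ∧ 5/8 = 5/8
(z ∧ z) ∧ z = 5/8 ∧ 5/8 = 5/8
((x ≡ z) ∧ (x ∧ y)) ≡ ((z ∧ z) ∧ z) = 1/4 ≡ 5/8 = 5/8
z ∧ x = 5/8 ∧ 1/2 = 1/2
z ∧ z = 5/8 ∧ 5/8 = 5/8
(z ∧ z) ⊃ x = 5/8 ⊃ 1/2 = 7/8
(z ∧ x) ≡ ((z ∧ z) ⊃ x) = 1/2 ≡ 7/8 = 5/8
x ≡ z = 1/2 ≡ 5/8 = 7/8
¬(x ≡ z) = ¬7/8 = 1/8
((z ∧ x) ≡ ((z ∧ z) ⊃ x)) ≡ ¬(x ≡ z) = 5/8 ≡ 1/8 = 1/2
(((x ≡ z) ∧ (x ∧ y)) ≡ ((z ∧ z) ∧ z)) ∧ (((z ∧ x) ≡ ((z ∧ z) ⊃ x)) ≡ ¬(x ≡ z)) = 5/8 ∧ 1/2 = 1/2
¬x = ¬1/2 = 1/2
y ≡ y = 1/4 ≡ 1/4 = 1
¬x ≡ (y ≡ y) = 1/2 ≡ 1 = 1/2
x ⊃ x = 1/2 ⊃ 1/2 = 1
(¬x ≡ (y ≡ y)) ≡ (x ⊃ x) = 1/2 ≡ 1 = 1/2
y ∧ y = 1/4 ∧ 1/4 = 1/4
(y ∧ y) ∧ y = 1/4 ∧ 1/4 = 1/4
((¬x ≡ (y ≡ y)) ≡ (x ⊃ x)) ≡ ((y ∧ y) ∧ y) = 1/2 ≡ 1/4 = 3/4
((((x ≡ z) ∧ (x ∧ y)) ≡ ((z ∧ z) ∧ z)) ∧ (((z ∧ x) ≡ ((z ∧ z) ⊃ x)) ≡ ¬(x ≡ z))) ≡ (((¬x ≡ (y ≡ y)) ≡ (x ⊃ x)) ≡ ((y ∧ y) ∧ y)) = 1/2 ≡ 3/4 = 3/4

3/4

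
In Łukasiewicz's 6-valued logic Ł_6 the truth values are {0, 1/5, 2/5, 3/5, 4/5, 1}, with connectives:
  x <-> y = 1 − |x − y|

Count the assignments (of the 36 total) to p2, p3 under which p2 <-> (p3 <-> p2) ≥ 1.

value 1: 8 assignments (counts)
value 4/5: 10 assignments
value 3/5: 7 assignments
value 2/5: 6 assignments
value 1/5: 3 assignments
value 0: 2 assignments
So 8 of the 36 assignments meet the threshold.

8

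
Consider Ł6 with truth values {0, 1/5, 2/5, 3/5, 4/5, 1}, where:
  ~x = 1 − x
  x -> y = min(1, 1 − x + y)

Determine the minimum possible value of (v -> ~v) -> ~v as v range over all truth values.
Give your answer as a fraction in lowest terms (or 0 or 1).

3/5

Take v = 2/5:
~v = ~2/5 = 3/5
v -> ~v = 2/5 -> 3/5 = 1
~v = ~2/5 = 3/5
(v -> ~v) -> ~v = 1 -> 3/5 = 3/5
No assignment yields a value below 3/5, so this is the minimum.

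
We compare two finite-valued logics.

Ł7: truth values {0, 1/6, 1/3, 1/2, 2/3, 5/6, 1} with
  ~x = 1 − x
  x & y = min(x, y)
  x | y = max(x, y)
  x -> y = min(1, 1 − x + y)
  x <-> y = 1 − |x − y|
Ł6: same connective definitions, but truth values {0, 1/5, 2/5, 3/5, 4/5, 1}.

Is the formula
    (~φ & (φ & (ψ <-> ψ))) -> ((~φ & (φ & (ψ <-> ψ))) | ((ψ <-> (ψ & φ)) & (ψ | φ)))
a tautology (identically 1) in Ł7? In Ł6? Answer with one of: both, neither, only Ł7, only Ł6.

both

In Ł7: every assignment gives 1 — tautology.
In Ł6: every assignment gives 1 — tautology.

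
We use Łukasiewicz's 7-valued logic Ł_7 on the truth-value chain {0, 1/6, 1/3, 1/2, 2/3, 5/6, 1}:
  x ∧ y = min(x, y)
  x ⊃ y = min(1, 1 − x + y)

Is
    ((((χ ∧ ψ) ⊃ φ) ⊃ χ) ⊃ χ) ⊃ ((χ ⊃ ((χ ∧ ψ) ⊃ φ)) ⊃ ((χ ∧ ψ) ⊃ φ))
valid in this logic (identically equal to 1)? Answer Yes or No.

Yes

At φ = 0, ψ = 0, χ = 1/6, for instance:
χ ∧ ψ = 1/6 ∧ 0 = 0
(χ ∧ ψ) ⊃ φ = 0 ⊃ 0 = 1
((χ ∧ ψ) ⊃ φ) ⊃ χ = 1 ⊃ 1/6 = 1/6
(((χ ∧ ψ) ⊃ φ) ⊃ χ) ⊃ χ = 1/6 ⊃ 1/6 = 1
χ ⊃ ((χ ∧ ψ) ⊃ φ) = 1/6 ⊃ 1 = 1
(χ ⊃ ((χ ∧ ψ) ⊃ φ)) ⊃ ((χ ∧ ψ) ⊃ φ) = 1 ⊃ 1 = 1
((((χ ∧ ψ) ⊃ φ) ⊃ χ) ⊃ χ) ⊃ ((χ ⊃ ((χ ∧ ψ) ⊃ φ)) ⊃ ((χ ∧ ψ) ⊃ φ)) = 1 ⊃ 1 = 1
and checking the remaining 342 assignments likewise gives ≥ 1 in every case.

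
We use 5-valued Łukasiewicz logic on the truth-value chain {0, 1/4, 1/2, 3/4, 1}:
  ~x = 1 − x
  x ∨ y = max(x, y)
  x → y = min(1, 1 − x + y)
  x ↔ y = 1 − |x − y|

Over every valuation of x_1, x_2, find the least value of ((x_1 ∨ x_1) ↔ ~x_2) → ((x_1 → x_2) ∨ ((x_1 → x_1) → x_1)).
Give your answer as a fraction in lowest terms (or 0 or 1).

3/4

Take x_1 = 3/4, x_2 = 1/4:
x_1 ∨ x_1 = 3/4 ∨ 3/4 = 3/4
~x_2 = ~1/4 = 3/4
(x_1 ∨ x_1) ↔ ~x_2 = 3/4 ↔ 3/4 = 1
x_1 → x_2 = 3/4 → 1/4 = 1/2
x_1 → x_1 = 3/4 → 3/4 = 1
(x_1 → x_1) → x_1 = 1 → 3/4 = 3/4
(x_1 → x_2) ∨ ((x_1 → x_1) → x_1) = 1/2 ∨ 3/4 = 3/4
((x_1 ∨ x_1) ↔ ~x_2) → ((x_1 → x_2) ∨ ((x_1 → x_1) → x_1)) = 1 → 3/4 = 3/4
No assignment yields a value below 3/4, so this is the minimum.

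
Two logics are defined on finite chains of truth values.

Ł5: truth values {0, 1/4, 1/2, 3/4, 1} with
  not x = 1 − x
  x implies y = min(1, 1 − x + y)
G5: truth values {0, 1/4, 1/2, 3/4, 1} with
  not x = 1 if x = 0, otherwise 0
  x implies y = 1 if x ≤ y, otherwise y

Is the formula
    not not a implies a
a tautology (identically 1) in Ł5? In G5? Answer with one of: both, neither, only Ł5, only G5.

only Ł5

In Ł5: every assignment gives 1 — tautology.
In G5: at a = 1/4 the value is 1/4 — not a tautology.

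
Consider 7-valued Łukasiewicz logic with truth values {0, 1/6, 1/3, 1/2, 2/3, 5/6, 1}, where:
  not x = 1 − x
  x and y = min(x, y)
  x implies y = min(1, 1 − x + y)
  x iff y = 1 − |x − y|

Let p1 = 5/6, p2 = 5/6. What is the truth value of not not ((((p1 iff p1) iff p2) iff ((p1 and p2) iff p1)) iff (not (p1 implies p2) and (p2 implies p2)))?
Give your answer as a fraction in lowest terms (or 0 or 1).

1/6

p1 iff p1 = 5/6 iff 5/6 = 1
(p1 iff p1) iff p2 = 1 iff 5/6 = 5/6
p1 and p2 = 5/6 and 5/6 = 5/6
(p1 and p2) iff p1 = 5/6 iff 5/6 = 1
((p1 iff p1) iff p2) iff ((p1 and p2) iff p1) = 5/6 iff 1 = 5/6
p1 implies p2 = 5/6 implies 5/6 = 1
not (p1 implies p2) = not 1 = 0
p2 implies p2 = 5/6 implies 5/6 = 1
not (p1 implies p2) and (p2 implies p2) = 0 and 1 = 0
(((p1 iff p1) iff p2) iff ((p1 and p2) iff p1)) iff (not (p1 implies p2) and (p2 implies p2)) = 5/6 iff 0 = 1/6
not ((((p1 iff p1) iff p2) iff ((p1 and p2) iff p1)) iff (not (p1 implies p2) and (p2 implies p2))) = not 1/6 = 5/6
not not ((((p1 iff p1) iff p2) iff ((p1 and p2) iff p1)) iff (not (p1 implies p2) and (p2 implies p2))) = not 5/6 = 1/6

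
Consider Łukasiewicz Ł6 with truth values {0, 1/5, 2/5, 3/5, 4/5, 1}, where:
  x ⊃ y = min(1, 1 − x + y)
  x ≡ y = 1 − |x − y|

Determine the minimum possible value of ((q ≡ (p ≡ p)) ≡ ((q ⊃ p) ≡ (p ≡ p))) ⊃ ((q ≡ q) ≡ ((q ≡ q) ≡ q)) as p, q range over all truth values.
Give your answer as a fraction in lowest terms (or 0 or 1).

Take p = 0, q = 2/5:
p ≡ p = 0 ≡ 0 = 1
q ≡ (p ≡ p) = 2/5 ≡ 1 = 2/5
q ⊃ p = 2/5 ⊃ 0 = 3/5
p ≡ p = 0 ≡ 0 = 1
(q ⊃ p) ≡ (p ≡ p) = 3/5 ≡ 1 = 3/5
(q ≡ (p ≡ p)) ≡ ((q ⊃ p) ≡ (p ≡ p)) = 2/5 ≡ 3/5 = 4/5
q ≡ q = 2/5 ≡ 2/5 = 1
q ≡ q = 2/5 ≡ 2/5 = 1
(q ≡ q) ≡ q = 1 ≡ 2/5 = 2/5
(q ≡ q) ≡ ((q ≡ q) ≡ q) = 1 ≡ 2/5 = 2/5
((q ≡ (p ≡ p)) ≡ ((q ⊃ p) ≡ (p ≡ p))) ⊃ ((q ≡ q) ≡ ((q ≡ q) ≡ q)) = 4/5 ⊃ 2/5 = 3/5
No assignment yields a value below 3/5, so this is the minimum.

3/5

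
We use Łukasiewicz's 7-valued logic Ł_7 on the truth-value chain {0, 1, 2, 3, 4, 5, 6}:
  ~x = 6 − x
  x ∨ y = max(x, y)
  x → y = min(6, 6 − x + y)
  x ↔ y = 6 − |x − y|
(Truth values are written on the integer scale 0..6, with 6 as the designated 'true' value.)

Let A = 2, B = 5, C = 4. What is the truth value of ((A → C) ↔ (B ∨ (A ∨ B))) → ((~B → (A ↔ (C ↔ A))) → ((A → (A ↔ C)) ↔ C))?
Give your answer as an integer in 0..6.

A → C = 2 → 4 = 6
A ∨ B = 2 ∨ 5 = 5
B ∨ (A ∨ B) = 5 ∨ 5 = 5
(A → C) ↔ (B ∨ (A ∨ B)) = 6 ↔ 5 = 5
~B = ~5 = 1
C ↔ A = 4 ↔ 2 = 4
A ↔ (C ↔ A) = 2 ↔ 4 = 4
~B → (A ↔ (C ↔ A)) = 1 → 4 = 6
A ↔ C = 2 ↔ 4 = 4
A → (A ↔ C) = 2 → 4 = 6
(A → (A ↔ C)) ↔ C = 6 ↔ 4 = 4
(~B → (A ↔ (C ↔ A))) → ((A → (A ↔ C)) ↔ C) = 6 → 4 = 4
((A → C) ↔ (B ∨ (A ∨ B))) → ((~B → (A ↔ (C ↔ A))) → ((A → (A ↔ C)) ↔ C)) = 5 → 4 = 5

5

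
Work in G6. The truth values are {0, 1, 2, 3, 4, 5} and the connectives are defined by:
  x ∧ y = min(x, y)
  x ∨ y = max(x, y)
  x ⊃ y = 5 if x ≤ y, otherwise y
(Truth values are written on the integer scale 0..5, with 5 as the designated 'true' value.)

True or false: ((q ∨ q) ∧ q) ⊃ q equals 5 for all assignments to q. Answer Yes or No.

q = 0 ↦ 5
q = 1 ↦ 5
q = 2 ↦ 5
q = 3 ↦ 5
q = 4 ↦ 5
q = 5 ↦ 5
Every assignment gives a value ≥ 5.

Yes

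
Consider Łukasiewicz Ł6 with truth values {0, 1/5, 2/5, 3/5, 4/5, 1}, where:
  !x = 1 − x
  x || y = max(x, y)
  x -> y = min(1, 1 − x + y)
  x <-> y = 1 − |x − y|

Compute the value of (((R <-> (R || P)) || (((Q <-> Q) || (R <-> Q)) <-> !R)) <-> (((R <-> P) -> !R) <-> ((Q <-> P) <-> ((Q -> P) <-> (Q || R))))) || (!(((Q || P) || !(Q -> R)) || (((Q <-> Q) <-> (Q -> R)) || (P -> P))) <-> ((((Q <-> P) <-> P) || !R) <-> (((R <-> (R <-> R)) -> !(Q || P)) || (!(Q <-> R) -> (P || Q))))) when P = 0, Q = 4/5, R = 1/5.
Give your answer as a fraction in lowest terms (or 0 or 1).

R || P = 1/5 || 0 = 1/5
R <-> (R || P) = 1/5 <-> 1/5 = 1
Q <-> Q = 4/5 <-> 4/5 = 1
R <-> Q = 1/5 <-> 4/5 = 2/5
(Q <-> Q) || (R <-> Q) = 1 || 2/5 = 1
!R = !1/5 = 4/5
((Q <-> Q) || (R <-> Q)) <-> !R = 1 <-> 4/5 = 4/5
(R <-> (R || P)) || (((Q <-> Q) || (R <-> Q)) <-> !R) = 1 || 4/5 = 1
R <-> P = 1/5 <-> 0 = 4/5
!R = !1/5 = 4/5
(R <-> P) -> !R = 4/5 -> 4/5 = 1
Q <-> P = 4/5 <-> 0 = 1/5
Q -> P = 4/5 -> 0 = 1/5
Q || R = 4/5 || 1/5 = 4/5
(Q -> P) <-> (Q || R) = 1/5 <-> 4/5 = 2/5
(Q <-> P) <-> ((Q -> P) <-> (Q || R)) = 1/5 <-> 2/5 = 4/5
((R <-> P) -> !R) <-> ((Q <-> P) <-> ((Q -> P) <-> (Q || R))) = 1 <-> 4/5 = 4/5
((R <-> (R || P)) || (((Q <-> Q) || (R <-> Q)) <-> !R)) <-> (((R <-> P) -> !R) <-> ((Q <-> P) <-> ((Q -> P) <-> (Q || R)))) = 1 <-> 4/5 = 4/5
Q || P = 4/5 || 0 = 4/5
Q -> R = 4/5 -> 1/5 = 2/5
!(Q -> R) = !2/5 = 3/5
(Q || P) || !(Q -> R) = 4/5 || 3/5 = 4/5
Q <-> Q = 4/5 <-> 4/5 = 1
Q -> R = 4/5 -> 1/5 = 2/5
(Q <-> Q) <-> (Q -> R) = 1 <-> 2/5 = 2/5
P -> P = 0 -> 0 = 1
((Q <-> Q) <-> (Q -> R)) || (P -> P) = 2/5 || 1 = 1
((Q || P) || !(Q -> R)) || (((Q <-> Q) <-> (Q -> R)) || (P -> P)) = 4/5 || 1 = 1
!(((Q || P) || !(Q -> R)) || (((Q <-> Q) <-> (Q -> R)) || (P -> P))) = !1 = 0
Q <-> P = 4/5 <-> 0 = 1/5
(Q <-> P) <-> P = 1/5 <-> 0 = 4/5
!R = !1/5 = 4/5
((Q <-> P) <-> P) || !R = 4/5 || 4/5 = 4/5
R <-> R = 1/5 <-> 1/5 = 1
R <-> (R <-> R) = 1/5 <-> 1 = 1/5
Q || P = 4/5 || 0 = 4/5
!(Q || P) = !4/5 = 1/5
(R <-> (R <-> R)) -> !(Q || P) = 1/5 -> 1/5 = 1
Q <-> R = 4/5 <-> 1/5 = 2/5
!(Q <-> R) = !2/5 = 3/5
P || Q = 0 || 4/5 = 4/5
!(Q <-> R) -> (P || Q) = 3/5 -> 4/5 = 1
((R <-> (R <-> R)) -> !(Q || P)) || (!(Q <-> R) -> (P || Q)) = 1 || 1 = 1
(((Q <-> P) <-> P) || !R) <-> (((R <-> (R <-> R)) -> !(Q || P)) || (!(Q <-> R) -> (P || Q))) = 4/5 <-> 1 = 4/5
!(((Q || P) || !(Q -> R)) || (((Q <-> Q) <-> (Q -> R)) || (P -> P))) <-> ((((Q <-> P) <-> P) || !R) <-> (((R <-> (R <-> R)) -> !(Q || P)) || (!(Q <-> R) -> (P || Q)))) = 0 <-> 4/5 = 1/5
(((R <-> (R || P)) || (((Q <-> Q) || (R <-> Q)) <-> !R)) <-> (((R <-> P) -> !R) <-> ((Q <-> P) <-> ((Q -> P) <-> (Q || R))))) || (!(((Q || P) || !(Q -> R)) || (((Q <-> Q) <-> (Q -> R)) || (P -> P))) <-> ((((Q <-> P) <-> P) || !R) <-> (((R <-> (R <-> R)) -> !(Q || P)) || (!(Q <-> R) -> (P || Q))))) = 4/5 || 1/5 = 4/5

4/5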